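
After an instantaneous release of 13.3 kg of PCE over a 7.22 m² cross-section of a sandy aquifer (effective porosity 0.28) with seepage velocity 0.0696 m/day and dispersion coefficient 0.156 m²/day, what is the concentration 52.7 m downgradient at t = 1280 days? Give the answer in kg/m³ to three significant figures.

0.0250 kg/m³

For an instantaneous plane source, C(x,t) = M/(n_e·A·√(4πDt)) · exp(−(x−vt)²/(4Dt)), with n_e·A the pore (flow) area.
Plume center vt = 0.0696 × 1280 = 89.088 m, so the well at 52.7 m is 36.388 m upgradient of the peak.
√(4πDt) = 50.09 m, giving peak height M/(n_e·A·√(4πDt)) = 13.3/(0.28 × 7.22 × 50.09) = 0.1313 kg/m³.
(x−vt)²/(4Dt) = (-36.388)²/(4 × 0.156 × 1280) = 1.658; exp(−1.658) = 0.1905.
C = 0.1313 × 0.1905 = 0.0250 kg/m³.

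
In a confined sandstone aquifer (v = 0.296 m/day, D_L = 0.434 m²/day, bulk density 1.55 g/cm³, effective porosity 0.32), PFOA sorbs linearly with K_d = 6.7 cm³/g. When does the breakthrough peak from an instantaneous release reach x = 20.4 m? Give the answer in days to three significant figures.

2150 days

Retardation factor R = 1 + ρ_b·K_d/n = 1 + 1.55 × 6.7/0.32 = 33.45.
Sorption retards both mechanisms: v_R = v/R = 0.008849 m/day, D_R = D/R = 0.01297 m²/day.
Peak time from v_R²t² + 2D_R t − x² = 0: t = (√(D_R² + v_R²x²) − D_R)/v_R².
√(D_R² + v_R²x²) = √(0.01297² + 0.008849² × 20.4²) = 0.1810; v_R² = 7.830e-05.
t = (0.1810 − 0.01297)/7.830e-05 = 2150 days.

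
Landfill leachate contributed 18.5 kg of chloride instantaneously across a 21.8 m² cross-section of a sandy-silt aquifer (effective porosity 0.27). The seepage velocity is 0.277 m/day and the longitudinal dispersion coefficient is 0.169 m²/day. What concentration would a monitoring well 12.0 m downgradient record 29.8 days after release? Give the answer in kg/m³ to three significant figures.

0.197 kg/m³

For an instantaneous plane source, C(x,t) = M/(n_e·A·√(4πDt)) · exp(−(x−vt)²/(4Dt)), with n_e·A the pore (flow) area.
Plume center vt = 0.277 × 29.8 = 8.2546 m, so the well at 12.0 m is 3.7454 m downgradient of the peak.
√(4πDt) = 7.955 m, giving peak height M/(n_e·A·√(4πDt)) = 18.5/(0.27 × 21.8 × 7.955) = 0.3951 kg/m³.
(x−vt)²/(4Dt) = (3.7454)²/(4 × 0.169 × 29.8) = 0.6964; exp(−0.6964) = 0.4984.
C = 0.3951 × 0.4984 = 0.197 kg/m³.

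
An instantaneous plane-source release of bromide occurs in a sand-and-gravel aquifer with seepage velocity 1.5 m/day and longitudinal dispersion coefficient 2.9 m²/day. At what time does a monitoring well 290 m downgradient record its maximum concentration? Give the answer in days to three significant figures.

For the 1D instantaneous-source solution, setting ∂C/∂t = 0 at fixed x gives v²t² + 2Dt − x² = 0, so t = (√(D² + v²x²) − D)/v².
√(D² + v²x²) = √(2.9² + 1.5² × 290²) = 435.0; v² = 2.25.
t = (435.0 − 2.9)/2.25 = 192 days (vs. the pure-advection estimate x/v = 193 d).

192 days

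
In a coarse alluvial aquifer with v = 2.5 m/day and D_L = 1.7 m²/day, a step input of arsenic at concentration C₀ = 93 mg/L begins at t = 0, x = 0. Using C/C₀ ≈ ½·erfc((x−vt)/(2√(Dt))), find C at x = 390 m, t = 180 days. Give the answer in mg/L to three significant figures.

For a continuous step input, C/C₀ ≈ ½·erfc((x−vt)/(2√(Dt))).
vt = 2.5 × 180 = 450 m and 2√(Dt) = 2√(1.7 × 180) = 34.99 m.
Argument (x−vt)/(2√(Dt)) = (390 − 450)/34.99 = -1.715; ½·erfc(-1.715) = 0.9924.
C = 93 × 0.9924 = 92.3 mg/L.

92.3 mg/L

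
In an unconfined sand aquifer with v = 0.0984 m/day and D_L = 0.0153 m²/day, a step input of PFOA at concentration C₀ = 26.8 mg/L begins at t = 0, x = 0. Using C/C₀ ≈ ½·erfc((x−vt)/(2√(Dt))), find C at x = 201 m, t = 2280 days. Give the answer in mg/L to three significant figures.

26.7 mg/L

For a continuous step input, C/C₀ ≈ ½·erfc((x−vt)/(2√(Dt))).
vt = 0.0984 × 2280 = 224.352 m and 2√(Dt) = 2√(0.0153 × 2280) = 11.81 m.
Argument (x−vt)/(2√(Dt)) = (201 − 224.352)/11.81 = -1.977; ½·erfc(-1.977) = 0.9974.
C = 26.8 × 0.9974 = 26.7 mg/L.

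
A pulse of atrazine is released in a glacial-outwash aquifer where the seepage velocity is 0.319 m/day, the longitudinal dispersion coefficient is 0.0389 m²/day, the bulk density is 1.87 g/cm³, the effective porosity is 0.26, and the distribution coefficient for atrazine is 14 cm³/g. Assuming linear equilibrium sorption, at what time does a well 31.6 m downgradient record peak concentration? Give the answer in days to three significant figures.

10000 days

Retardation factor R = 1 + ρ_b·K_d/n = 1 + 1.87 × 14/0.26 = 101.7.
Sorption retards both mechanisms: v_R = v/R = 0.003137 m/day, D_R = D/R = 0.0003825 m²/day.
Peak time from v_R²t² + 2D_R t − x² = 0: t = (√(D_R² + v_R²x²) − D_R)/v_R².
√(D_R² + v_R²x²) = √(0.0003825² + 0.003137² × 31.6²) = 0.09913; v_R² = 9.841e-06.
t = (0.09913 − 0.0003825)/9.841e-06 = 10000 days.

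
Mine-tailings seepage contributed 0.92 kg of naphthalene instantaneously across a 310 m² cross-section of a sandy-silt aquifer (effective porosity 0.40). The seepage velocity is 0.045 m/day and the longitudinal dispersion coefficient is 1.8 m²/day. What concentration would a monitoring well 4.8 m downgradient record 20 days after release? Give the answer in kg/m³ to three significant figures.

0.000314 kg/m³

For an instantaneous plane source, C(x,t) = M/(n_e·A·√(4πDt)) · exp(−(x−vt)²/(4Dt)), with n_e·A the pore (flow) area.
Plume center vt = 0.045 × 20 = 0.9 m, so the well at 4.8 m is 3.9 m downgradient of the peak.
√(4πDt) = 21.27 m, giving peak height M/(n_e·A·√(4πDt)) = 0.92/(0.40 × 310 × 21.27) = 0.0003488 kg/m³.
(x−vt)²/(4Dt) = (3.9)²/(4 × 1.8 × 20) = 0.1056; exp(−0.1056) = 0.8998.
C = 0.0003488 × 0.8998 = 0.000314 kg/m³.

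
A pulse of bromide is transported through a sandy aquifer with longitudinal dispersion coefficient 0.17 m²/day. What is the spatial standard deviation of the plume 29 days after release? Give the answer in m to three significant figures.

Dispersive spreading gives a Gaussian with σ² = 2Dt; advection only shifts the center.
σ = √(2 × 0.17 × 29) = 3.14 m.

3.14 m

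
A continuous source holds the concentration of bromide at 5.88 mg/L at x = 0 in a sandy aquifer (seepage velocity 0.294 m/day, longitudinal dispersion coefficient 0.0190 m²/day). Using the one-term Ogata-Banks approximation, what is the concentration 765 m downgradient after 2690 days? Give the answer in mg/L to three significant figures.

For a continuous step input, C/C₀ ≈ ½·erfc((x−vt)/(2√(Dt))).
vt = 0.294 × 2690 = 790.86 m and 2√(Dt) = 2√(0.0190 × 2690) = 14.30 m.
Argument (x−vt)/(2√(Dt)) = (765 − 790.86)/14.30 = -1.808; ½·erfc(-1.808) = 0.9947.
C = 5.88 × 0.9947 = 5.85 mg/L.

5.85 mg/L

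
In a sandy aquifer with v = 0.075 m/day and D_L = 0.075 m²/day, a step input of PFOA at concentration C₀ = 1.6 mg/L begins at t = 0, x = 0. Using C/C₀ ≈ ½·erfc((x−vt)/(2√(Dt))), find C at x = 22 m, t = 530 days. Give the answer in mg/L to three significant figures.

1.56 mg/L

For a continuous step input, C/C₀ ≈ ½·erfc((x−vt)/(2√(Dt))).
vt = 0.075 × 530 = 39.75 m and 2√(Dt) = 2√(0.075 × 530) = 12.61 m.
Argument (x−vt)/(2√(Dt)) = (22 − 39.75)/12.61 = -1.408; ½·erfc(-1.408) = 0.9768.
C = 1.6 × 0.9768 = 1.56 mg/L.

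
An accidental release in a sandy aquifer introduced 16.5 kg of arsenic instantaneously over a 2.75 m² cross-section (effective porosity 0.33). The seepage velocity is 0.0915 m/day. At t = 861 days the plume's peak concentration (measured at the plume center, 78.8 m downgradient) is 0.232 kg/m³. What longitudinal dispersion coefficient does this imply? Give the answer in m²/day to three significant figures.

At the plume center C_max = M/(n_e·A·√(4πDt)), so D = M²/(4πt·(n_e·A·C_max)²).
n_e·A·C_max = 0.33 × 2.75 × 0.232 = 0.2105 kg/m.
D = 16.5²/(4π × 861 × 0.2105²) = 0.568 m²/day.

0.568 m²/day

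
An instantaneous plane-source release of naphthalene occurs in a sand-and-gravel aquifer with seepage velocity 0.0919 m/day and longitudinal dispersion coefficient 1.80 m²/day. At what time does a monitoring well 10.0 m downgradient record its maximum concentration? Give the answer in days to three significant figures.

26.2 days

For the 1D instantaneous-source solution, setting ∂C/∂t = 0 at fixed x gives v²t² + 2Dt − x² = 0, so t = (√(D² + v²x²) − D)/v².
√(D² + v²x²) = √(1.80² + 0.0919² × 10.0²) = 2.021; v² = 0.00844561.
t = (2.021 − 1.80)/0.00844561 = 26.2 days (vs. the pure-advection estimate x/v = 109 d).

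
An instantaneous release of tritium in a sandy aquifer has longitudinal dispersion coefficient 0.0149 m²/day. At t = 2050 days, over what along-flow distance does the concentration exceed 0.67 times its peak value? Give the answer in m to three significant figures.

The plume is Gaussian with σ = √(2Dt) = √(2 × 0.0149 × 2050) = 7.816 m.
C/C_peak = exp(−Δx²/(2σ²)) = 0.67 ⇒ Δx = σ·√(−2 ln 0.67) = 7.816 × 0.8950 = 6.995 m.
Width = 2Δx = 14.0 m.

14.0 m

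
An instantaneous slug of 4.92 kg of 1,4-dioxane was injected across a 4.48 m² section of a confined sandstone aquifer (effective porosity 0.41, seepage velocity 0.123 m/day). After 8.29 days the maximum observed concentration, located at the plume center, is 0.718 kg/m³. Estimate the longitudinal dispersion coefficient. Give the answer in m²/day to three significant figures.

At the plume center C_max = M/(n_e·A·√(4πDt)), so D = M²/(4πt·(n_e·A·C_max)²).
n_e·A·C_max = 0.41 × 4.48 × 0.718 = 1.319 kg/m.
D = 4.92²/(4π × 8.29 × 1.319²) = 0.134 m²/day.

0.134 m²/day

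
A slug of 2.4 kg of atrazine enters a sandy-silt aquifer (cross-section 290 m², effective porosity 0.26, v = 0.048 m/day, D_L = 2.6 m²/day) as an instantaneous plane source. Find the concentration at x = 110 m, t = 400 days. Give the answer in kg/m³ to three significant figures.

3.84e-05 kg/m³

For an instantaneous plane source, C(x,t) = M/(n_e·A·√(4πDt)) · exp(−(x−vt)²/(4Dt)), with n_e·A the pore (flow) area.
Plume center vt = 0.048 × 400 = 19.2 m, so the well at 110 m is 90.8 m downgradient of the peak.
√(4πDt) = 114.3 m, giving peak height M/(n_e·A·√(4πDt)) = 2.4/(0.26 × 290 × 114.3) = 0.0002785 kg/m³.
(x−vt)²/(4Dt) = (90.8)²/(4 × 2.6 × 400) = 1.982; exp(−1.982) = 0.1378.
C = 0.0002785 × 0.1378 = 3.84e-05 kg/m³.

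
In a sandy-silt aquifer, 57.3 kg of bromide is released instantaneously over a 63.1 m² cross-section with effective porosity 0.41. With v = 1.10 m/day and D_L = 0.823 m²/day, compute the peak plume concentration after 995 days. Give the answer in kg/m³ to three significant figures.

0.0218 kg/m³

The peak of an instantaneous 1D plume sits at x = vt; there the Gaussian factor is 1 and C_max = M/(n_e·A·√(4πDt)), where n_e·A is the pore area the mass is dissolved in.
√(4πDt) = √(4π × 0.823 × 995) = 101.4 m, so C_max = 57.3/(0.41 × 63.1 × 101.4) = 0.0218 kg/m³.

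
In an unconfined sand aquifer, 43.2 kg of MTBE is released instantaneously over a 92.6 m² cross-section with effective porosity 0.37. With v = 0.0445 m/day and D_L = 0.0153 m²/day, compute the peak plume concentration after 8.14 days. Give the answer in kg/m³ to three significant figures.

The peak of an instantaneous 1D plume sits at x = vt; there the Gaussian factor is 1 and C_max = M/(n_e·A·√(4πDt)), where n_e·A is the pore area the mass is dissolved in.
√(4πDt) = √(4π × 0.0153 × 8.14) = 1.251 m, so C_max = 43.2/(0.37 × 92.6 × 1.251) = 1.01 kg/m³.

1.01 kg/m³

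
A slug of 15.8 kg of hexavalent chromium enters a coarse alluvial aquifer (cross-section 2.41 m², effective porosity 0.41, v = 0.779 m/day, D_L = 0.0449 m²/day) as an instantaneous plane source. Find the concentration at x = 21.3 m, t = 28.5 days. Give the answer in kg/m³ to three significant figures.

For an instantaneous plane source, C(x,t) = M/(n_e·A·√(4πDt)) · exp(−(x−vt)²/(4Dt)), with n_e·A the pore (flow) area.
Plume center vt = 0.779 × 28.5 = 22.2015 m, so the well at 21.3 m is 0.9015 m upgradient of the peak.
√(4πDt) = 4.010 m, giving peak height M/(n_e·A·√(4πDt)) = 15.8/(0.41 × 2.41 × 4.010) = 3.988 kg/m³.
(x−vt)²/(4Dt) = (-0.9015)²/(4 × 0.0449 × 28.5) = 0.1588; exp(−0.1588) = 0.8532.
C = 3.988 × 0.8532 = 3.40 kg/m³.

3.40 kg/m³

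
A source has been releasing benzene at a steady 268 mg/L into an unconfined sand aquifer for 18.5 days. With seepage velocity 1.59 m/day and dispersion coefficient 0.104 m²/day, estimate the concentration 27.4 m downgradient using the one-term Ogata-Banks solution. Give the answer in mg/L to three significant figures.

For a continuous step input, C/C₀ ≈ ½·erfc((x−vt)/(2√(Dt))).
vt = 1.59 × 18.5 = 29.415 m and 2√(Dt) = 2√(0.104 × 18.5) = 2.774 m.
Argument (x−vt)/(2√(Dt)) = (27.4 − 29.415)/2.774 = -0.7264; ½·erfc(-0.7264) = 0.8479.
C = 268 × 0.8479 = 227 mg/L.

227 mg/L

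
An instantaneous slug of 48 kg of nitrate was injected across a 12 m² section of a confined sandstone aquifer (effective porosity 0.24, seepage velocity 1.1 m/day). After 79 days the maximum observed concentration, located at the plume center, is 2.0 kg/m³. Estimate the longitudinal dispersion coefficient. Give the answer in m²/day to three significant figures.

At the plume center C_max = M/(n_e·A·√(4πDt)), so D = M²/(4πt·(n_e·A·C_max)²).
n_e·A·C_max = 0.24 × 12 × 2.0 = 5.760 kg/m.
D = 48²/(4π × 79 × 5.760²) = 0.0700 m²/day.

0.0700 m²/day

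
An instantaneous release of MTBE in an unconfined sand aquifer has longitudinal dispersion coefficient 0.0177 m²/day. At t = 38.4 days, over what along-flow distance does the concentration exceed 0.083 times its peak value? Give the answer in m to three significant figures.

5.20 m

The plume is Gaussian with σ = √(2Dt) = √(2 × 0.0177 × 38.4) = 1.166 m.
C/C_peak = exp(−Δx²/(2σ²)) = 0.083 ⇒ Δx = σ·√(−2 ln 0.083) = 1.166 × 2.231 = 2.601 m.
Width = 2Δx = 5.20 m.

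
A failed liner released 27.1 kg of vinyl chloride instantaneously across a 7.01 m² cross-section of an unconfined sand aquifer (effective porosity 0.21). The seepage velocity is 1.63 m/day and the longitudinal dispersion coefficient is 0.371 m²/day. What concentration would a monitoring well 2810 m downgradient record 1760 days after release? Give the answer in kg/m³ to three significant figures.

0.0541 kg/m³

For an instantaneous plane source, C(x,t) = M/(n_e·A·√(4πDt)) · exp(−(x−vt)²/(4Dt)), with n_e·A the pore (flow) area.
Plume center vt = 1.63 × 1760 = 2868.8 m, so the well at 2810 m is 58.8 m upgradient of the peak.
√(4πDt) = 90.58 m, giving peak height M/(n_e·A·√(4πDt)) = 27.1/(0.21 × 7.01 × 90.58) = 0.2032 kg/m³.
(x−vt)²/(4Dt) = (-58.8)²/(4 × 0.371 × 1760) = 1.324; exp(−1.324) = 0.2661.
C = 0.2032 × 0.2661 = 0.0541 kg/m³.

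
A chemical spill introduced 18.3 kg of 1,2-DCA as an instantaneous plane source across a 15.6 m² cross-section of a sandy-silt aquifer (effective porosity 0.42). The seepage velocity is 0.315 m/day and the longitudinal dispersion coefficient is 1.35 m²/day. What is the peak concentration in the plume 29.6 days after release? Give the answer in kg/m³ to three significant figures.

0.125 kg/m³

The peak of an instantaneous 1D plume sits at x = vt; there the Gaussian factor is 1 and C_max = M/(n_e·A·√(4πDt)), where n_e·A is the pore area the mass is dissolved in.
√(4πDt) = √(4π × 1.35 × 29.6) = 22.41 m, so C_max = 18.3/(0.42 × 15.6 × 22.41) = 0.125 kg/m³.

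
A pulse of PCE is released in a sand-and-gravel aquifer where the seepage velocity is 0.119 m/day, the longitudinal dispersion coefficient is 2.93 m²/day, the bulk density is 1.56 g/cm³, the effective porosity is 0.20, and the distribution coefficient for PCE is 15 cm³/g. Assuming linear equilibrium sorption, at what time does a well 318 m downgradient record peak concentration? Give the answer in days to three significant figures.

Retardation factor R = 1 + ρ_b·K_d/n = 1 + 1.56 × 15/0.20 = 118.0.
Sorption retards both mechanisms: v_R = v/R = 0.001008 m/day, D_R = D/R = 0.02483 m²/day.
Peak time from v_R²t² + 2D_R t − x² = 0: t = (√(D_R² + v_R²x²) − D_R)/v_R².
√(D_R² + v_R²x²) = √(0.02483² + 0.001008² × 318²) = 0.3215; v_R² = 1.016e-06.
t = (0.3215 − 0.02483)/1.016e-06 = 292000 days.

292000 days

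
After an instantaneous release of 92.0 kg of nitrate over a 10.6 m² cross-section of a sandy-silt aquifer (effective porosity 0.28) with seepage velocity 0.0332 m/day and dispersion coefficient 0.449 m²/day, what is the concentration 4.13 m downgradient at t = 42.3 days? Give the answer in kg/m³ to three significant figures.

For an instantaneous plane source, C(x,t) = M/(n_e·A·√(4πDt)) · exp(−(x−vt)²/(4Dt)), with n_e·A the pore (flow) area.
Plume center vt = 0.0332 × 42.3 = 1.40436 m, so the well at 4.13 m is 2.72564 m downgradient of the peak.
√(4πDt) = 15.45 m, giving peak height M/(n_e·A·√(4πDt)) = 92.0/(0.28 × 10.6 × 15.45) = 2.006 kg/m³.
(x−vt)²/(4Dt) = (2.72564)²/(4 × 0.449 × 42.3) = 0.09779; exp(−0.09779) = 0.9068.
C = 2.006 × 0.9068 = 1.82 kg/m³.

1.82 kg/m³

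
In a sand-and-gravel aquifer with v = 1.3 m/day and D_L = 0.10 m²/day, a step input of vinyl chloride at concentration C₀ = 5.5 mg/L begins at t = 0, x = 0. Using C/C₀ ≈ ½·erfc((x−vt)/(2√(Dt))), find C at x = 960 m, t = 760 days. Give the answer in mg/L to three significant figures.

5.44 mg/L

For a continuous step input, C/C₀ ≈ ½·erfc((x−vt)/(2√(Dt))).
vt = 1.3 × 760 = 988 m and 2√(Dt) = 2√(0.10 × 760) = 17.44 m.
Argument (x−vt)/(2√(Dt)) = (960 − 988)/17.44 = -1.606; ½·erfc(-1.606) = 0.9884.
C = 5.5 × 0.9884 = 5.44 mg/L.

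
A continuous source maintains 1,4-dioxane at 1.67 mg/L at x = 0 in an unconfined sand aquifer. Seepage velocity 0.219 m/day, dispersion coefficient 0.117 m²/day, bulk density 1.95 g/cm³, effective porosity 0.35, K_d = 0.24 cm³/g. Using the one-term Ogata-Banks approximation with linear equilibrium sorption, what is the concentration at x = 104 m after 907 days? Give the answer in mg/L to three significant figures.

0.0385 mg/L

Retardation factor R = 1 + ρ_b·K_d/n = 1 + 1.95 × 0.24/0.35 = 2.337.
Sorption retards both mechanisms: v_R = v/R = 0.09371 m/day, D_R = D/R = 0.05006 m²/day.
v_R·t = 0.09371 × 907 = 84.99497 m; 2√(D_R t) = 13.48 m; argument = (104 − 84.99497)/13.48 = 1.410.
C = C₀ × ½·erfc(1.410) = 1.67 × 0.02307 = 0.0385 mg/L.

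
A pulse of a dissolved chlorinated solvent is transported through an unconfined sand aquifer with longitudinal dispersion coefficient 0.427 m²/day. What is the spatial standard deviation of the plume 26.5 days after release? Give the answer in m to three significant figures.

Dispersive spreading gives a Gaussian with σ² = 2Dt; advection only shifts the center.
σ = √(2 × 0.427 × 26.5) = 4.76 m.

4.76 m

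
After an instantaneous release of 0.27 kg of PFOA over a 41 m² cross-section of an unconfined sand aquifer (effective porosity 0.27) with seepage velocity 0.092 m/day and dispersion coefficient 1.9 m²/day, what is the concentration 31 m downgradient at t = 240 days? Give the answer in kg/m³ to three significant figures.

For an instantaneous plane source, C(x,t) = M/(n_e·A·√(4πDt)) · exp(−(x−vt)²/(4Dt)), with n_e·A the pore (flow) area.
Plume center vt = 0.092 × 240 = 22.08 m, so the well at 31 m is 8.92 m downgradient of the peak.
√(4πDt) = 75.70 m, giving peak height M/(n_e·A·√(4πDt)) = 0.27/(0.27 × 41 × 75.70) = 0.0003222 kg/m³.
(x−vt)²/(4Dt) = (8.92)²/(4 × 1.9 × 240) = 0.04362; exp(−0.04362) = 0.9573.
C = 0.0003222 × 0.9573 = 0.000308 kg/m³.

0.000308 kg/m³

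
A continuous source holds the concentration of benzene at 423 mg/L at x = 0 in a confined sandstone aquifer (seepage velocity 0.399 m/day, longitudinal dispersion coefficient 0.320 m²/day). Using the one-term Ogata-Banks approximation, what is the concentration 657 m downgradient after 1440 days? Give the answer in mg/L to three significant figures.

1.40 mg/L

For a continuous step input, C/C₀ ≈ ½·erfc((x−vt)/(2√(Dt))).
vt = 0.399 × 1440 = 574.56 m and 2√(Dt) = 2√(0.320 × 1440) = 42.93 m.
Argument (x−vt)/(2√(Dt)) = (657 − 574.56)/42.93 = 1.920; ½·erfc(1.920) = 0.003311.
C = 423 × 0.003311 = 1.40 mg/L.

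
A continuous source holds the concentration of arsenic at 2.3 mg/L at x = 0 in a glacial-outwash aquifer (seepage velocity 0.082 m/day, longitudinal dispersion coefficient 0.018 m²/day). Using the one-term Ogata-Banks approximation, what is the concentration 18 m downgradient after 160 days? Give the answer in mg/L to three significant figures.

0.0483 mg/L

For a continuous step input, C/C₀ ≈ ½·erfc((x−vt)/(2√(Dt))).
vt = 0.082 × 160 = 13.12 m and 2√(Dt) = 2√(0.018 × 160) = 3.394 m.
Argument (x−vt)/(2√(Dt)) = (18 − 13.12)/3.394 = 1.438; ½·erfc(1.438) = 0.02099.
C = 2.3 × 0.02099 = 0.0483 mg/L.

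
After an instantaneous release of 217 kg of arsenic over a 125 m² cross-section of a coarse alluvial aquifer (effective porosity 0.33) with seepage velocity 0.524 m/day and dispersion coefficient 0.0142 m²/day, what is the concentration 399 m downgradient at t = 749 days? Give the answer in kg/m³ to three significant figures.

For an instantaneous plane source, C(x,t) = M/(n_e·A·√(4πDt)) · exp(−(x−vt)²/(4Dt)), with n_e·A the pore (flow) area.
Plume center vt = 0.524 × 749 = 392.476 m, so the well at 399 m is 6.524 m downgradient of the peak.
√(4πDt) = 11.56 m, giving peak height M/(n_e·A·√(4πDt)) = 217/(0.33 × 125 × 11.56) = 0.4551 kg/m³.
(x−vt)²/(4Dt) = (6.524)²/(4 × 0.0142 × 749) = 1.000; exp(−1.000) = 0.3679.
C = 0.4551 × 0.3679 = 0.167 kg/m³.

0.167 kg/m³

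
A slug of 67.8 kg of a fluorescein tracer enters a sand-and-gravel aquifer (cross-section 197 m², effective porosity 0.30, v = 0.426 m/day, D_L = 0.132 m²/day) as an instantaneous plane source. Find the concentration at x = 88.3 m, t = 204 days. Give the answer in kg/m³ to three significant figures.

For an instantaneous plane source, C(x,t) = M/(n_e·A·√(4πDt)) · exp(−(x−vt)²/(4Dt)), with n_e·A the pore (flow) area.
Plume center vt = 0.426 × 204 = 86.904 m, so the well at 88.3 m is 1.396 m downgradient of the peak.
√(4πDt) = 18.40 m, giving peak height M/(n_e·A·√(4πDt)) = 67.8/(0.30 × 197 × 18.40) = 0.06235 kg/m³.
(x−vt)²/(4Dt) = (1.396)²/(4 × 0.132 × 204) = 0.01809; exp(−0.01809) = 0.9821.
C = 0.06235 × 0.9821 = 0.0612 kg/m³.

0.0612 kg/m³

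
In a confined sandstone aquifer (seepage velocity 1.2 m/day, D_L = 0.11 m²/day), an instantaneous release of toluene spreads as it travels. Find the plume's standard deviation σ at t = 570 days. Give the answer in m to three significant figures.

Dispersive spreading gives a Gaussian with σ² = 2Dt; advection only shifts the center.
σ = √(2 × 0.11 × 570) = 11.2 m.

11.2 m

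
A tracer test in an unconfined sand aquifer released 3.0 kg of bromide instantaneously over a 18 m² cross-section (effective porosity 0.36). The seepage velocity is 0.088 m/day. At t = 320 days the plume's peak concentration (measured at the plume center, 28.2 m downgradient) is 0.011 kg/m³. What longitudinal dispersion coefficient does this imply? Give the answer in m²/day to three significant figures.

At the plume center C_max = M/(n_e·A·√(4πDt)), so D = M²/(4πt·(n_e·A·C_max)²).
n_e·A·C_max = 0.36 × 18 × 0.011 = 0.07128 kg/m.
D = 3.0²/(4π × 320 × 0.07128²) = 0.441 m²/day.

0.441 m²/day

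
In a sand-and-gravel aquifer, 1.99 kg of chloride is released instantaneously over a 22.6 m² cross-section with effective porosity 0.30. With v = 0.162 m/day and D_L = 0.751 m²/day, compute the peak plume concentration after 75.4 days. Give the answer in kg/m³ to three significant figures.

0.0110 kg/m³

The peak of an instantaneous 1D plume sits at x = vt; there the Gaussian factor is 1 and C_max = M/(n_e·A·√(4πDt)), where n_e·A is the pore area the mass is dissolved in.
√(4πDt) = √(4π × 0.751 × 75.4) = 26.68 m, so C_max = 1.99/(0.30 × 22.6 × 26.68) = 0.0110 kg/m³.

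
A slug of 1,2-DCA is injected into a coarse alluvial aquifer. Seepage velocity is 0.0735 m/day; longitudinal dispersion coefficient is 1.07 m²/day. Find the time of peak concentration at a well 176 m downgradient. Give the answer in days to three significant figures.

2200 days

For the 1D instantaneous-source solution, setting ∂C/∂t = 0 at fixed x gives v²t² + 2Dt − x² = 0, so t = (√(D² + v²x²) − D)/v².
√(D² + v²x²) = √(1.07² + 0.0735² × 176²) = 12.98; v² = 0.00540225.
t = (12.98 − 1.07)/0.00540225 = 2200 days (vs. the pure-advection estimate x/v = 2390 d).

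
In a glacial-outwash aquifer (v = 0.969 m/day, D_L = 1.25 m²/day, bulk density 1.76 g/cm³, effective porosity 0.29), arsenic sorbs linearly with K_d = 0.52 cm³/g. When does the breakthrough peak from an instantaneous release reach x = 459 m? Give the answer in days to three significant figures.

1960 days

Retardation factor R = 1 + ρ_b·K_d/n = 1 + 1.76 × 0.52/0.29 = 4.156.
Sorption retards both mechanisms: v_R = v/R = 0.2332 m/day, D_R = D/R = 0.3008 m²/day.
Peak time from v_R²t² + 2D_R t − x² = 0: t = (√(D_R² + v_R²x²) − D_R)/v_R².
√(D_R² + v_R²x²) = √(0.3008² + 0.2332² × 459²) = 107.0; v_R² = 0.05438.
t = (107.0 − 0.3008)/0.05438 = 1960 days.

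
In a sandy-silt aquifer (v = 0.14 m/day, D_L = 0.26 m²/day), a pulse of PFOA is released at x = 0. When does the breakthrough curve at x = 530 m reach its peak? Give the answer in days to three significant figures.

3770 days

For the 1D instantaneous-source solution, setting ∂C/∂t = 0 at fixed x gives v²t² + 2Dt − x² = 0, so t = (√(D² + v²x²) − D)/v².
√(D² + v²x²) = √(0.26² + 0.14² × 530²) = 74.20; v² = 0.0196.
t = (74.20 − 0.26)/0.0196 = 3770 days (vs. the pure-advection estimate x/v = 3790 d).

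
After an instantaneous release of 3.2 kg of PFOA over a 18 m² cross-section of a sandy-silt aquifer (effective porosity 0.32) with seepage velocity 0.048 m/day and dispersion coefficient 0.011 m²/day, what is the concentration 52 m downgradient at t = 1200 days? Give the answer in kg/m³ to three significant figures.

For an instantaneous plane source, C(x,t) = M/(n_e·A·√(4πDt)) · exp(−(x−vt)²/(4Dt)), with n_e·A the pore (flow) area.
Plume center vt = 0.048 × 1200 = 57.6 m, so the well at 52 m is 5.6 m upgradient of the peak.
√(4πDt) = 12.88 m, giving peak height M/(n_e·A·√(4πDt)) = 3.2/(0.32 × 18 × 12.88) = 0.04313 kg/m³.
(x−vt)²/(4Dt) = (-5.6)²/(4 × 0.011 × 1200) = 0.5939; exp(−0.5939) = 0.5522.
C = 0.04313 × 0.5522 = 0.0238 kg/m³.

0.0238 kg/m³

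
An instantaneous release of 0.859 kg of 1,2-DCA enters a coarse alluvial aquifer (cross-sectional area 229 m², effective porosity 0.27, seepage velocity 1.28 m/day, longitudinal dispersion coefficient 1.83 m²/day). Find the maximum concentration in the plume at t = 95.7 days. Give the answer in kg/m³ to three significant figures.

0.000296 kg/m³

The peak of an instantaneous 1D plume sits at x = vt; there the Gaussian factor is 1 and C_max = M/(n_e·A·√(4πDt)), where n_e·A is the pore area the mass is dissolved in.
√(4πDt) = √(4π × 1.83 × 95.7) = 46.91 m, so C_max = 0.859/(0.27 × 229 × 46.91) = 0.000296 kg/m³.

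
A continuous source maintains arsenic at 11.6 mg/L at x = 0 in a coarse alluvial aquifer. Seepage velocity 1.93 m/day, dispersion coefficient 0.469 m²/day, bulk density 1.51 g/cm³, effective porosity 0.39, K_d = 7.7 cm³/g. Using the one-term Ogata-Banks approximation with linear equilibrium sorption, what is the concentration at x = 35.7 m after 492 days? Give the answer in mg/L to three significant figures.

1.20 mg/L

Retardation factor R = 1 + ρ_b·K_d/n = 1 + 1.51 × 7.7/0.39 = 30.81.
Sorption retards both mechanisms: v_R = v/R = 0.06264 m/day, D_R = D/R = 0.01522 m²/day.
v_R·t = 0.06264 × 492 = 30.81888 m; 2√(D_R t) = 5.473 m; argument = (35.7 − 30.81888)/5.473 = 0.8919.
C = C₀ × ½·erfc(0.8919) = 11.6 × 0.1036 = 1.20 mg/L.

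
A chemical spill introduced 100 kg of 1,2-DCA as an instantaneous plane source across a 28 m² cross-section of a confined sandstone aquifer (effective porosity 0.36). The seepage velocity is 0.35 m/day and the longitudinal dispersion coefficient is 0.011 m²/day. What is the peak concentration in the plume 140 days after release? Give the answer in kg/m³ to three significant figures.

2.26 kg/m³

The peak of an instantaneous 1D plume sits at x = vt; there the Gaussian factor is 1 and C_max = M/(n_e·A·√(4πDt)), where n_e·A is the pore area the mass is dissolved in.
√(4πDt) = √(4π × 0.011 × 140) = 4.399 m, so C_max = 100/(0.36 × 28 × 4.399) = 2.26 kg/m³.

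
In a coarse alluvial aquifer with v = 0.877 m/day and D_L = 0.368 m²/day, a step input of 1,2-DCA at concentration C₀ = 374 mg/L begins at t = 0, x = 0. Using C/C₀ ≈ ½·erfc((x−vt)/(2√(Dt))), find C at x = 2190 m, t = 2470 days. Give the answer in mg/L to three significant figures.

For a continuous step input, C/C₀ ≈ ½·erfc((x−vt)/(2√(Dt))).
vt = 0.877 × 2470 = 2166.19 m and 2√(Dt) = 2√(0.368 × 2470) = 60.30 m.
Argument (x−vt)/(2√(Dt)) = (2190 − 2166.19)/60.30 = 0.3949; ½·erfc(0.3949) = 0.2883.
C = 374 × 0.2883 = 108 mg/L.

108 mg/L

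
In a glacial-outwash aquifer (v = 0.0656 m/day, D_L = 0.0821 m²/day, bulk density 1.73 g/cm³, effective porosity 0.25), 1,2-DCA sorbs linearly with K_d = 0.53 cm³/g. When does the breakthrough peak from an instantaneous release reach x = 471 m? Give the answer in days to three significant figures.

Retardation factor R = 1 + ρ_b·K_d/n = 1 + 1.73 × 0.53/0.25 = 4.668.
Sorption retards both mechanisms: v_R = v/R = 0.01405 m/day, D_R = D/R = 0.01759 m²/day.
Peak time from v_R²t² + 2D_R t − x² = 0: t = (√(D_R² + v_R²x²) − D_R)/v_R².
√(D_R² + v_R²x²) = √(0.01759² + 0.01405² × 471²) = 6.618; v_R² = 0.0001974.
t = (6.618 − 0.01759)/0.0001974 = 33400 days.

33400 days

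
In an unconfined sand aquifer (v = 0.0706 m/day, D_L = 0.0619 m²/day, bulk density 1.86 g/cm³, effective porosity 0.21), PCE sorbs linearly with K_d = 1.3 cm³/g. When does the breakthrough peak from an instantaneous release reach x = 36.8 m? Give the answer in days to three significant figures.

Retardation factor R = 1 + ρ_b·K_d/n = 1 + 1.86 × 1.3/0.21 = 12.51.
Sorption retards both mechanisms: v_R = v/R = 0.005643 m/day, D_R = D/R = 0.004948 m²/day.
Peak time from v_R²t² + 2D_R t − x² = 0: t = (√(D_R² + v_R²x²) − D_R)/v_R².
√(D_R² + v_R²x²) = √(0.004948² + 0.005643² × 36.8²) = 0.2077; v_R² = 3.184e-05.
t = (0.2077 − 0.004948)/3.184e-05 = 6370 days.

6370 days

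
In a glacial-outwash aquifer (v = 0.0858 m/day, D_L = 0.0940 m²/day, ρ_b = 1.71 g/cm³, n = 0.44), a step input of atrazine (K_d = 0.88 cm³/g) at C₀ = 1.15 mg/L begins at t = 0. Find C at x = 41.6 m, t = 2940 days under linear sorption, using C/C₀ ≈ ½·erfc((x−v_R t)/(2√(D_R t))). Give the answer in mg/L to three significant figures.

Retardation factor R = 1 + ρ_b·K_d/n = 1 + 1.71 × 0.88/0.44 = 4.420.
Sorption retards both mechanisms: v_R = v/R = 0.01941 m/day, D_R = D/R = 0.02127 m²/day.
v_R·t = 0.01941 × 2940 = 57.0654 m; 2√(D_R t) = 15.82 m; argument = (41.6 − 57.0654)/15.82 = -0.9776.
C = C₀ × ½·erfc(-0.9776) = 1.15 × 0.9166 = 1.05 mg/L.

1.05 mg/L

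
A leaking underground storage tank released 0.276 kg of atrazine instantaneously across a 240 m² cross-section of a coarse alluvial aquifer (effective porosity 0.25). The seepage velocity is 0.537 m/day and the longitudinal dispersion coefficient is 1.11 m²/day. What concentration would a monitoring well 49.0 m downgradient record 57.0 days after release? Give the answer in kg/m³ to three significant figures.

4.29e-05 kg/m³

For an instantaneous plane source, C(x,t) = M/(n_e·A·√(4πDt)) · exp(−(x−vt)²/(4Dt)), with n_e·A the pore (flow) area.
Plume center vt = 0.537 × 57.0 = 30.609 m, so the well at 49.0 m is 18.391 m downgradient of the peak.
√(4πDt) = 28.20 m, giving peak height M/(n_e·A·√(4πDt)) = 0.276/(0.25 × 240 × 28.20) = 0.0001631 kg/m³.
(x−vt)²/(4Dt) = (18.391)²/(4 × 1.11 × 57.0) = 1.336; exp(−1.336) = 0.2629.
C = 0.0001631 × 0.2629 = 4.29e-05 kg/m³.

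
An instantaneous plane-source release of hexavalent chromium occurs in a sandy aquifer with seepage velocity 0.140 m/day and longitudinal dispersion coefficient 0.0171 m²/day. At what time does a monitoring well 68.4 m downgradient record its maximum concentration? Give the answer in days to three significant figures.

488 days

For the 1D instantaneous-source solution, setting ∂C/∂t = 0 at fixed x gives v²t² + 2Dt − x² = 0, so t = (√(D² + v²x²) − D)/v².
√(D² + v²x²) = √(0.0171² + 0.140² × 68.4²) = 9.576; v² = 0.0196.
t = (9.576 − 0.0171)/0.0196 = 488 days (vs. the pure-advection estimate x/v = 489 d).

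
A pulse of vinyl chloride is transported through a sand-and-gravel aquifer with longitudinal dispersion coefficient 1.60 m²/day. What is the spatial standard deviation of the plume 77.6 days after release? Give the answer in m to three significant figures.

Dispersive spreading gives a Gaussian with σ² = 2Dt; advection only shifts the center.
σ = √(2 × 1.60 × 77.6) = 15.8 m.

15.8 m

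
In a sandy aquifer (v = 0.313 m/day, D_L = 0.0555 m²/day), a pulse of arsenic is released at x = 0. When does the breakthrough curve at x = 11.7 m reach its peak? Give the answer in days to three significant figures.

36.8 days

For the 1D instantaneous-source solution, setting ∂C/∂t = 0 at fixed x gives v²t² + 2Dt − x² = 0, so t = (√(D² + v²x²) − D)/v².
√(D² + v²x²) = √(0.0555² + 0.313² × 11.7²) = 3.663; v² = 0.097969.
t = (3.663 − 0.0555)/0.097969 = 36.8 days (vs. the pure-advection estimate x/v = 37.4 d).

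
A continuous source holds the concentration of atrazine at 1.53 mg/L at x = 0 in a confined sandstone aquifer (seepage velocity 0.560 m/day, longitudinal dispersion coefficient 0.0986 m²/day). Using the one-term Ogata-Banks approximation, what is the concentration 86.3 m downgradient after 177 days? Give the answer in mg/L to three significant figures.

For a continuous step input, C/C₀ ≈ ½·erfc((x−vt)/(2√(Dt))).
vt = 0.560 × 177 = 99.12 m and 2√(Dt) = 2√(0.0986 × 177) = 8.355 m.
Argument (x−vt)/(2√(Dt)) = (86.3 − 99.12)/8.355 = -1.534; ½·erfc(-1.534) = 0.9850.
C = 1.53 × 0.9850 = 1.51 mg/L.

1.51 mg/L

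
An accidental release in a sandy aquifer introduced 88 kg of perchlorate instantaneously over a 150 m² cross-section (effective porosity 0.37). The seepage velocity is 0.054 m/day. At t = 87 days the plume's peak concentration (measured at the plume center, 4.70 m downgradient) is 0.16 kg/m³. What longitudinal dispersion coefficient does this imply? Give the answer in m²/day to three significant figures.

0.0898 m²/day

At the plume center C_max = M/(n_e·A·√(4πDt)), so D = M²/(4πt·(n_e·A·C_max)²).
n_e·A·C_max = 0.37 × 150 × 0.16 = 8.880 kg/m.
D = 88²/(4π × 87 × 8.880²) = 0.0898 m²/day.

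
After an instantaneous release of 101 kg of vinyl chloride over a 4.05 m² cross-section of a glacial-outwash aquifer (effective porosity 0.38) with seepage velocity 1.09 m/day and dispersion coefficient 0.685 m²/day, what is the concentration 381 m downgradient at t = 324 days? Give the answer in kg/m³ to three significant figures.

0.519 kg/m³

For an instantaneous plane source, C(x,t) = M/(n_e·A·√(4πDt)) · exp(−(x−vt)²/(4Dt)), with n_e·A the pore (flow) area.
Plume center vt = 1.09 × 324 = 353.16 m, so the well at 381 m is 27.84 m downgradient of the peak.
√(4πDt) = 52.81 m, giving peak height M/(n_e·A·√(4πDt)) = 101/(0.38 × 4.05 × 52.81) = 1.243 kg/m³.
(x−vt)²/(4Dt) = (27.84)²/(4 × 0.685 × 324) = 0.8731; exp(−0.8731) = 0.4177.
C = 1.243 × 0.4177 = 0.519 kg/m³.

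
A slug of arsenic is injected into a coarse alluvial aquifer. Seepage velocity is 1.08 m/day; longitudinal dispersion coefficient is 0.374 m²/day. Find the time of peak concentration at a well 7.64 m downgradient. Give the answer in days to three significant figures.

For the 1D instantaneous-source solution, setting ∂C/∂t = 0 at fixed x gives v²t² + 2Dt − x² = 0, so t = (√(D² + v²x²) − D)/v².
√(D² + v²x²) = √(0.374² + 1.08² × 7.64²) = 8.260; v² = 1.1664.
t = (8.260 − 0.374)/1.1664 = 6.76 days (vs. the pure-advection estimate x/v = 7.07 d).

6.76 days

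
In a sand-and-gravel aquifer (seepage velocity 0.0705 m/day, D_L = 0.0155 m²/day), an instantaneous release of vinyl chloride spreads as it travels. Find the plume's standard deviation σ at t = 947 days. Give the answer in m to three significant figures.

Dispersive spreading gives a Gaussian with σ² = 2Dt; advection only shifts the center.
σ = √(2 × 0.0155 × 947) = 5.42 m.

5.42 m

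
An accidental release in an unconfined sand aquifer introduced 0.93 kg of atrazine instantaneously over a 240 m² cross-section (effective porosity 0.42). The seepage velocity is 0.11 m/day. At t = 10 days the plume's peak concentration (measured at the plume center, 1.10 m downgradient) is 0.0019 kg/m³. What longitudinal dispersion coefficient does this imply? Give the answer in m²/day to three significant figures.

At the plume center C_max = M/(n_e·A·√(4πDt)), so D = M²/(4πt·(n_e·A·C_max)²).
n_e·A·C_max = 0.42 × 240 × 0.0019 = 0.1915 kg/m.
D = 0.93²/(4π × 10 × 0.1915²) = 0.188 m²/day.

0.188 m²/day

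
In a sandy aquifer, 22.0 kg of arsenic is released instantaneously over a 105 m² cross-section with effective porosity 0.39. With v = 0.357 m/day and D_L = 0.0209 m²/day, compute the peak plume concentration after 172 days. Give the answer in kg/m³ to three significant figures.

The peak of an instantaneous 1D plume sits at x = vt; there the Gaussian factor is 1 and C_max = M/(n_e·A·√(4πDt)), where n_e·A is the pore area the mass is dissolved in.
√(4πDt) = √(4π × 0.0209 × 172) = 6.721 m, so C_max = 22.0/(0.39 × 105 × 6.721) = 0.0799 kg/m³.

0.0799 kg/m³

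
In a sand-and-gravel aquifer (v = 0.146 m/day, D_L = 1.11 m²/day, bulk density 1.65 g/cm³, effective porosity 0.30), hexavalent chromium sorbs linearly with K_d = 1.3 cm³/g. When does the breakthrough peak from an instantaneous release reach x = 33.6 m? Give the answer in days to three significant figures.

Retardation factor R = 1 + ρ_b·K_d/n = 1 + 1.65 × 1.3/0.30 = 8.150.
Sorption retards both mechanisms: v_R = v/R = 0.01791 m/day, D_R = D/R = 0.1362 m²/day.
Peak time from v_R²t² + 2D_R t − x² = 0: t = (√(D_R² + v_R²x²) − D_R)/v_R².
√(D_R² + v_R²x²) = √(0.1362² + 0.01791² × 33.6²) = 0.6170; v_R² = 0.0003208.
t = (0.6170 − 0.1362)/0.0003208 = 1500 days.

1500 days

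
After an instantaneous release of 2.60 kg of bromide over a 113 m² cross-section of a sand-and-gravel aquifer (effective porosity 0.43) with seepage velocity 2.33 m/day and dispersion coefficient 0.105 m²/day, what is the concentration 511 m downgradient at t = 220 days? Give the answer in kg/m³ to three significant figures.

For an instantaneous plane source, C(x,t) = M/(n_e·A·√(4πDt)) · exp(−(x−vt)²/(4Dt)), with n_e·A the pore (flow) area.
Plume center vt = 2.33 × 220 = 512.6 m, so the well at 511 m is 1.6 m upgradient of the peak.
√(4πDt) = 17.04 m, giving peak height M/(n_e·A·√(4πDt)) = 2.60/(0.43 × 113 × 17.04) = 0.003140 kg/m³.
(x−vt)²/(4Dt) = (-1.6)²/(4 × 0.105 × 220) = 0.02771; exp(−0.02771) = 0.9727.
C = 0.003140 × 0.9727 = 0.00305 kg/m³.

0.00305 kg/m³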